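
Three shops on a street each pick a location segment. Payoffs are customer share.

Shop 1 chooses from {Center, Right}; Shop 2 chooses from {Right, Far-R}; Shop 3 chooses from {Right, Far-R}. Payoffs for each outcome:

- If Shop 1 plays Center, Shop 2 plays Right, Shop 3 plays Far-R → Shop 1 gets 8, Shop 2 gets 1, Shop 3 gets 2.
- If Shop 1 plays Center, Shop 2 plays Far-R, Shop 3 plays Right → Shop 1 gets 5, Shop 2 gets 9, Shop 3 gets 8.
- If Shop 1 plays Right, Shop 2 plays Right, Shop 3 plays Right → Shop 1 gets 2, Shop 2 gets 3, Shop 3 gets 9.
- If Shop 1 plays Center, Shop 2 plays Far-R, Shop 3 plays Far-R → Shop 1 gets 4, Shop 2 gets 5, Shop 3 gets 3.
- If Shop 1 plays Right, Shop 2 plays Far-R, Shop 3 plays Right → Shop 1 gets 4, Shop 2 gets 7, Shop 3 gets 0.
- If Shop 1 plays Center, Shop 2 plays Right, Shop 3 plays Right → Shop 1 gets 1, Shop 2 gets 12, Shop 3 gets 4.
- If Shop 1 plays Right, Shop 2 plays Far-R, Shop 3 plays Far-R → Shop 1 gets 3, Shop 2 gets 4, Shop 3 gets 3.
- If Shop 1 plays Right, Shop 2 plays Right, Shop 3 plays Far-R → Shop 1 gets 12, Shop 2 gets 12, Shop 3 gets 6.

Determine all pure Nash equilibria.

(Center, Right, Right): Shop 1 can switch to Right (1 → 2). Not NE.
(Center, Right, Far-R): Shop 1 can switch to Right (8 → 12). Not NE.
(Center, Far-R, Right): Shop 2 can switch to Right (9 → 12). Not NE.
(Center, Far-R, Far-R): Shop 3 can switch to Right (3 → 8). Not NE.
(Right, Right, Right): Shop 2 can switch to Far-R (3 → 7). Not NE.
(Right, Right, Far-R): Shop 3 can switch to Right (6 → 9). Not NE.
(Right, Far-R, Right): Shop 1 can switch to Center (4 → 5). Not NE.
(Right, Far-R, Far-R): Shop 1 can switch to Center (3 → 4). Not NE.

This game has no pure Nash equilibrium.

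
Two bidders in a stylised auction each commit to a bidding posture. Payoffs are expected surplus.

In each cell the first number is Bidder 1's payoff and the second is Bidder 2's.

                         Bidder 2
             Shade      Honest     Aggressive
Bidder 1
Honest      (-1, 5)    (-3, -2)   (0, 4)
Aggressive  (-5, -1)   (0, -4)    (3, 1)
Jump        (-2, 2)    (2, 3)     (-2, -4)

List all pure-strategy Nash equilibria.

Bidder 1 against Shade: payoffs -1, -5, -2 → best response Honest.
Bidder 1 against Honest: payoffs -3, 0, 2 → best response Jump.
Bidder 1 against Aggressive: payoffs 0, 3, -2 → best response Aggressive.
Bidder 2 against Honest: payoffs 5, -2, 4 → best response Shade.
Bidder 2 against Aggressive: payoffs -1, -4, 1 → best response Aggressive.
Bidder 2 against Jump: payoffs 2, 3, -4 → best response Honest.
Mutual best responses: (Honest, Shade); (Aggressive, Aggressive); (Jump, Honest).

Pure-strategy Nash equilibria: (Honest, Shade) and (Aggressive, Aggressive) and (Jump, Honest)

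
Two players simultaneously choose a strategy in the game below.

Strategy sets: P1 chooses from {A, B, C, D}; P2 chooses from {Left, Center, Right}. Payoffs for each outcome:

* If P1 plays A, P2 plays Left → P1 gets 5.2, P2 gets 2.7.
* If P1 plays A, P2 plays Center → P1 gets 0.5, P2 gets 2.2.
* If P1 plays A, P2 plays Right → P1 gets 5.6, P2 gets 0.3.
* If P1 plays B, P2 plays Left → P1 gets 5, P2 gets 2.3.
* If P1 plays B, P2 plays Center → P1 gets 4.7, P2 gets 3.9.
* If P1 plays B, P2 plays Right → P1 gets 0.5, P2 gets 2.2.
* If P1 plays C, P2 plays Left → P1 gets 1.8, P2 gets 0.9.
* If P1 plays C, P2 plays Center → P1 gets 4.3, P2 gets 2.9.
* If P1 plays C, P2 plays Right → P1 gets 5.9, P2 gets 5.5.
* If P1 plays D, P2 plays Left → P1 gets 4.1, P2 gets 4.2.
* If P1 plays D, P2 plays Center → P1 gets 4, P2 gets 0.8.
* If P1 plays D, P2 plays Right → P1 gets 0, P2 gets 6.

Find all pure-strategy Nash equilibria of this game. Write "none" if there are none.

(A, Left); (B, Center); (C, Right)

Mark each player's best response to every combination of opponents' strategies; a profile where every player is best-responding is a pure Nash equilibrium.
P1 against Left: payoffs 5.2, 5, 1.8, 4.1 → best response A.
P1 against Center: payoffs 0.5, 4.7, 4.3, 4 → best response B.
P1 against Right: payoffs 5.6, 0.5, 5.9, 0 → best response C.
P2 against A: payoffs 2.7, 2.2, 0.3 → best response Left.
P2 against B: payoffs 2.3, 3.9, 2.2 → best response Center.
P2 against C: payoffs 0.9, 2.9, 5.5 → best response Right.
P2 against D: payoffs 4.2, 0.8, 6 → best response Right.
Mutual best responses: (A, Left); (B, Center); (C, Right).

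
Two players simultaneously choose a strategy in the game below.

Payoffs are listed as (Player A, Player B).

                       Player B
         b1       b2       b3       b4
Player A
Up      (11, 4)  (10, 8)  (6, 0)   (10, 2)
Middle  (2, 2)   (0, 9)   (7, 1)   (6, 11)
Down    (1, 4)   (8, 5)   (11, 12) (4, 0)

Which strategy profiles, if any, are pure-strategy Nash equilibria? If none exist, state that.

(Up, b2) and (Down, b3)

Player A against b1: payoffs 11, 2, 1 → best response Up.
Player A against b2: payoffs 10, 0, 8 → best response Up.
Player A against b3: payoffs 6, 7, 11 → best response Down.
Player A against b4: payoffs 10, 6, 4 → best response Up.
Player B against Up: payoffs 4, 8, 0, 2 → best response b2.
Player B against Middle: payoffs 2, 9, 1, 11 → best response b4.
Player B against Down: payoffs 4, 5, 12, 0 → best response b3.
Mutual best responses: (Up, b2); (Down, b3).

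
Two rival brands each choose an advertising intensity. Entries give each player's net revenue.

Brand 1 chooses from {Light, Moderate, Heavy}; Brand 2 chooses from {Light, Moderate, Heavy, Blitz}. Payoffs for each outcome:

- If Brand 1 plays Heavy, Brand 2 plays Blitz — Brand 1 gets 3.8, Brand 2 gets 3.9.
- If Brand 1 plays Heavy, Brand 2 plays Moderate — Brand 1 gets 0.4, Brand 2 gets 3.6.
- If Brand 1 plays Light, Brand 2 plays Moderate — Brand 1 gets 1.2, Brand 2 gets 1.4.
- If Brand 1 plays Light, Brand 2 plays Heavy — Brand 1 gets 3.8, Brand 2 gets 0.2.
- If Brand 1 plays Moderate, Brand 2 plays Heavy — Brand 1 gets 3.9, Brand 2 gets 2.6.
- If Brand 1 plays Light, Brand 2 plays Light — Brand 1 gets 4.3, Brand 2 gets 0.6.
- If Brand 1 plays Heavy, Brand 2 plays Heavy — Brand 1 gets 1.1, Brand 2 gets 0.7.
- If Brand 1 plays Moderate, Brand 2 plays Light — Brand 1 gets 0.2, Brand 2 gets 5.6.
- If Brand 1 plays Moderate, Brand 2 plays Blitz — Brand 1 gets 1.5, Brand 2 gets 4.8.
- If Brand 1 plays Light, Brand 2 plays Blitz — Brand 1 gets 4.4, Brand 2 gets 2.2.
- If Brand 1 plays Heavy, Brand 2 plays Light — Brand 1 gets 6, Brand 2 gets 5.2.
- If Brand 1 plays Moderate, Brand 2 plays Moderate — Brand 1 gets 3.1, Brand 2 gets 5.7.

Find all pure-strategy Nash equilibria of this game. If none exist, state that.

(Light, Blitz), (Moderate, Moderate), (Heavy, Light)

For each player, find the best response to each opponent profile; mutual best responses are the pure NE.
Brand 1 against Light: payoffs 4.3, 0.2, 6 → best response Heavy.
Brand 1 against Moderate: payoffs 1.2, 3.1, 0.4 → best response Moderate.
Brand 1 against Heavy: payoffs 3.8, 3.9, 1.1 → best response Moderate.
Brand 1 against Blitz: payoffs 4.4, 1.5, 3.8 → best response Light.
Brand 2 against Light: payoffs 0.6, 1.4, 0.2, 2.2 → best response Blitz.
Brand 2 against Moderate: payoffs 5.6, 5.7, 2.6, 4.8 → best response Moderate.
Brand 2 against Heavy: payoffs 5.2, 3.6, 0.7, 3.9 → best response Light.
Mutual best responses: (Light, Blitz); (Moderate, Moderate); (Heavy, Light).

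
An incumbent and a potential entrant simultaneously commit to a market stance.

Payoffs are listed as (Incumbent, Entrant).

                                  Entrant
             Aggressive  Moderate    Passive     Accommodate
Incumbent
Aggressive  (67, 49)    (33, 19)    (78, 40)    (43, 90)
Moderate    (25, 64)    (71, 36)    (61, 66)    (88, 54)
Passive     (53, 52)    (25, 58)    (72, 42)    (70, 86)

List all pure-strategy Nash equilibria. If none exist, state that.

(Aggressive, Aggressive): Entrant can switch to Accommodate (49 → 90). Not NE.
(Aggressive, Moderate): Incumbent can switch to Moderate (33 → 71). Not NE.
(Aggressive, Passive): Entrant can switch to Aggressive (40 → 49). Not NE.
(Aggressive, Accommodate): Incumbent can switch to Moderate (43 → 88). Not NE.
(Moderate, Aggressive): Incumbent can switch to Aggressive (25 → 67). Not NE.
(Moderate, Moderate): Entrant can switch to Aggressive (36 → 64). Not NE.
(Moderate, Passive): Incumbent can switch to Aggressive (61 → 78). Not NE.
(Moderate, Accommodate): Entrant can switch to Aggressive (54 → 64). Not NE.
(Passive, Aggressive): Incumbent can switch to Aggressive (53 → 67). Not NE.
(Passive, Moderate): Incumbent can switch to Aggressive (25 → 33). Not NE.
(Passive, Passive): Incumbent can switch to Aggressive (72 → 78). Not NE.
(Passive, Accommodate): Incumbent can switch to Moderate (70 → 88). Not NE.

No pure-strategy Nash equilibrium.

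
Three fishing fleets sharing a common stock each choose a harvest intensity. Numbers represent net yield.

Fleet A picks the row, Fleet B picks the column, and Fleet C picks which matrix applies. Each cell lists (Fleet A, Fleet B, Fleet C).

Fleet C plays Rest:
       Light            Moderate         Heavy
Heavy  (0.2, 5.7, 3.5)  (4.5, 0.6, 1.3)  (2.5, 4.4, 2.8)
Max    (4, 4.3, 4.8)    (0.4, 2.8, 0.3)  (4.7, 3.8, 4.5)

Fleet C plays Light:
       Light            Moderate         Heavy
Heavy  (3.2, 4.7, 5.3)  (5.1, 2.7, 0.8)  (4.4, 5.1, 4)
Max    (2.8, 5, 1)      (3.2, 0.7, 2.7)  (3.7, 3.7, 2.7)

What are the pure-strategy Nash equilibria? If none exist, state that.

The pure Nash equilibria are (Heavy, Heavy, Light); (Max, Light, Rest).

For each strategy profile, look for a profitable unilateral deviation.
(Heavy, Light, Rest): Fleet A can switch to Max (0.2 → 4). Not NE.
(Heavy, Light, Light): Fleet B can switch to Heavy (4.7 → 5.1). Not NE.
(Heavy, Moderate, Rest): Fleet B can switch to Light (0.6 → 5.7). Not NE.
(Heavy, Moderate, Light): Fleet B can switch to Light (2.7 → 4.7). Not NE.
(Heavy, Heavy, Rest): Fleet A can switch to Max (2.5 → 4.7). Not NE.
(Heavy, Heavy, Light): Fleet A gets 4.4, best alternative 3.7; Fleet B gets 5.1, best alternative 4.7; Fleet C gets 4, best alternative 2.8. No profitable deviation — NE.
(Max, Light, Rest): Fleet A gets 4, best alternative 0.2; Fleet B gets 4.3, best alternative 3.8; Fleet C gets 4.8, best alternative 1. No profitable deviation — NE.
(Max, Light, Light): Fleet A can switch to Heavy (2.8 → 3.2). Not NE.
(The remaining 4 profiles each have a profitable deviation by the same check.)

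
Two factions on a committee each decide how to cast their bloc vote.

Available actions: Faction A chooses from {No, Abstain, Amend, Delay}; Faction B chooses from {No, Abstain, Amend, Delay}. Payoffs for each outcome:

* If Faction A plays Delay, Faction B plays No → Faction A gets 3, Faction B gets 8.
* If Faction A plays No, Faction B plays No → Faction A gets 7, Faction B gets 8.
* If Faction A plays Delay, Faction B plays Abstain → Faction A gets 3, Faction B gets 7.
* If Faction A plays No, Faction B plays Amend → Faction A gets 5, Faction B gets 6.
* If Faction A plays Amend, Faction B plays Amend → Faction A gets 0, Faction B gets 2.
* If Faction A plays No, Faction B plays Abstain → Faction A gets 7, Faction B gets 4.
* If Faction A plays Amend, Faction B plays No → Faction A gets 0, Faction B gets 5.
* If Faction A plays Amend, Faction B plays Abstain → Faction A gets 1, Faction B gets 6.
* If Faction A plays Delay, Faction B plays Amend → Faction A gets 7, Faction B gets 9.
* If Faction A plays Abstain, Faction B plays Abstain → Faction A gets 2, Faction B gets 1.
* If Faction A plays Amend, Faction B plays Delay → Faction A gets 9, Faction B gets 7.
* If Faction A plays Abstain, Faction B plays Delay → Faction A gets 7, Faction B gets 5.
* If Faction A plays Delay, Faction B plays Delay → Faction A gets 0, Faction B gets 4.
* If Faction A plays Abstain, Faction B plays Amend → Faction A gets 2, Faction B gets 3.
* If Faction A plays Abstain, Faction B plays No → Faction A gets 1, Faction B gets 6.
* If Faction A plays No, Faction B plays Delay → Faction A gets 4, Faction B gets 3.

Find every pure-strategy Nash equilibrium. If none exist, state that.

(No, No), (Amend, Delay), (Delay, Amend)

Faction A against No: payoffs 7, 1, 0, 3 → best response No.
Faction A against Abstain: payoffs 7, 2, 1, 3 → best response No.
Faction A against Amend: payoffs 5, 2, 0, 7 → best response Delay.
Faction A against Delay: payoffs 4, 7, 9, 0 → best response Amend.
Faction B against No: payoffs 8, 4, 6, 3 → best response No.
Faction B against Abstain: payoffs 6, 1, 3, 5 → best response No.
Faction B against Amend: payoffs 5, 6, 2, 7 → best response Delay.
Faction B against Delay: payoffs 8, 7, 9, 4 → best response Amend.
Mutual best responses: (No, No); (Amend, Delay); (Delay, Amend).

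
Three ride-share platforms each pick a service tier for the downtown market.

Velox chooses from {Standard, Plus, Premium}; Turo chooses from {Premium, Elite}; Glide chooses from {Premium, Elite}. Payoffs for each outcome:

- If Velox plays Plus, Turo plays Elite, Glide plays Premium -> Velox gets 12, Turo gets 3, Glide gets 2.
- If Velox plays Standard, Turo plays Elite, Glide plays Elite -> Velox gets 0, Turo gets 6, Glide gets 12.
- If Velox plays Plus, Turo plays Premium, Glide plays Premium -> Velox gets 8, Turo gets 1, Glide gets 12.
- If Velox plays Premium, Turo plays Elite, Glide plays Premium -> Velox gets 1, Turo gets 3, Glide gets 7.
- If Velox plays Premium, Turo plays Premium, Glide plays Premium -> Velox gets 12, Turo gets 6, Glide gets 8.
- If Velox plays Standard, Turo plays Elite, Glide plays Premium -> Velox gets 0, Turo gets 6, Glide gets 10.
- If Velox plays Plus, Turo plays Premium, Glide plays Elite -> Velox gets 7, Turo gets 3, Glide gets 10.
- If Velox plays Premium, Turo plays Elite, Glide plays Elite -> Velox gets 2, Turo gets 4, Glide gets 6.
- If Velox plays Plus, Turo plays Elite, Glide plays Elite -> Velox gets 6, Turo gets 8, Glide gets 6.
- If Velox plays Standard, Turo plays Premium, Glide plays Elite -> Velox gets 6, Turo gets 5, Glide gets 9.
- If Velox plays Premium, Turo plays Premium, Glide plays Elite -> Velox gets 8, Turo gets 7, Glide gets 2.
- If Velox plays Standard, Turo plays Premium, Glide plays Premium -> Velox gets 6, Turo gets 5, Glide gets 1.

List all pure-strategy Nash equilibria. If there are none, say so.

(Plus, Elite, Elite); (Premium, Premium, Premium)

For each player, find the best response to each opponent profile; mutual best responses are the pure NE.
Velox against (Premium, Premium): payoffs 6, 8, 12 → best response Premium.
Velox against (Premium, Elite): payoffs 6, 7, 8 → best response Premium.
Velox against (Elite, Premium): payoffs 0, 12, 1 → best response Plus.
Velox against (Elite, Elite): payoffs 0, 6, 2 → best response Plus.
Turo against (Standard, Premium): payoffs 5, 6 → best response Elite.
Turo against (Standard, Elite): payoffs 5, 6 → best response Elite.
Turo against (Plus, Premium): payoffs 1, 3 → best response Elite.
Turo against (Plus, Elite): payoffs 3, 8 → best response Elite.
Turo against (Premium, Premium): payoffs 6, 3 → best response Premium.
Turo against (Premium, Elite): payoffs 7, 4 → best response Premium.
Glide against (Standard, Premium): payoffs 1, 9 → best response Elite.
Glide against (Standard, Elite): payoffs 10, 12 → best response Elite.
Glide against (Plus, Premium): payoffs 12, 10 → best response Premium.
Glide against (Plus, Elite): payoffs 2, 6 → best response Elite.
Glide against (Premium, Premium): payoffs 8, 2 → best response Premium.
Glide against (Premium, Elite): payoffs 7, 6 → best response Premium.
Mutual best responses: (Plus, Elite, Elite); (Premium, Premium, Premium).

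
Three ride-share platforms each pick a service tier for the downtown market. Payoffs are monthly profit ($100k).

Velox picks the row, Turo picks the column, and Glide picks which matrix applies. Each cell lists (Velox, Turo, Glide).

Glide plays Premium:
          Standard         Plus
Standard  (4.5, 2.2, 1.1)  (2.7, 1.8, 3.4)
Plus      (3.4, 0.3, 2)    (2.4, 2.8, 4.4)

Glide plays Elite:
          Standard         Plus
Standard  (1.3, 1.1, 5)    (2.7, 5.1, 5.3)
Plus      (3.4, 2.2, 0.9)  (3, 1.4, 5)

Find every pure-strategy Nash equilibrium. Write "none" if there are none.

Velox against (Standard, Premium): payoffs 4.5, 3.4 → best response Standard.
Velox against (Standard, Elite): payoffs 1.3, 3.4 → best response Plus.
Velox against (Plus, Premium): payoffs 2.7, 2.4 → best response Standard.
Velox against (Plus, Elite): payoffs 2.7, 3 → best response Plus.
Turo against (Standard, Premium): payoffs 2.2, 1.8 → best response Standard.
Turo against (Standard, Elite): payoffs 1.1, 5.1 → best response Plus.
Turo against (Plus, Premium): payoffs 0.3, 2.8 → best response Plus.
Turo against (Plus, Elite): payoffs 2.2, 1.4 → best response Standard.
Glide against (Standard, Standard): payoffs 1.1, 5 → best response Elite.
Glide against (Standard, Plus): payoffs 3.4, 5.3 → best response Elite.
Glide against (Plus, Standard): payoffs 2, 0.9 → best response Premium.
Glide against (Plus, Plus): payoffs 4.4, 5 → best response Elite.
No profile is a mutual best response for all players.

This game has no pure Nash equilibrium.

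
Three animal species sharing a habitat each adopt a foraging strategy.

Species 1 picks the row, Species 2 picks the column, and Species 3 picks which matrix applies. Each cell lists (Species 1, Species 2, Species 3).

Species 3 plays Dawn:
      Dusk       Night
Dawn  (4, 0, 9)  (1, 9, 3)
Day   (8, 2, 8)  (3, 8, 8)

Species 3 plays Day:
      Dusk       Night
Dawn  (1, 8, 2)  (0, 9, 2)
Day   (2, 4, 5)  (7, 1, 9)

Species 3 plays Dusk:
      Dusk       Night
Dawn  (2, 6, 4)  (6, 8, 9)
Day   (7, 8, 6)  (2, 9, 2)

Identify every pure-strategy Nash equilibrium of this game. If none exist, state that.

Species 1 against (Dusk, Dawn): payoffs 4, 8 → best response Day.
Species 1 against (Dusk, Day): payoffs 1, 2 → best response Day.
Species 1 against (Dusk, Dusk): payoffs 2, 7 → best response Day.
Species 1 against (Night, Dawn): payoffs 1, 3 → best response Day.
Species 1 against (Night, Day): payoffs 0, 7 → best response Day.
Species 1 against (Night, Dusk): payoffs 6, 2 → best response Dawn.
Species 2 against (Dawn, Dawn): payoffs 0, 9 → best response Night.
Species 2 against (Dawn, Day): payoffs 8, 9 → best response Night.
Species 2 against (Dawn, Dusk): payoffs 6, 8 → best response Night.
Species 2 against (Day, Dawn): payoffs 2, 8 → best response Night.
Species 2 against (Day, Day): payoffs 4, 1 → best response Dusk.
Species 2 against (Day, Dusk): payoffs 8, 9 → best response Night.
Species 3 against (Dawn, Dusk): payoffs 9, 2, 4 → best response Dawn.
Species 3 against (Dawn, Night): payoffs 3, 2, 9 → best response Dusk.
Species 3 against (Day, Dusk): payoffs 8, 5, 6 → best response Dawn.
Species 3 against (Day, Night): payoffs 8, 9, 2 → best response Day.
Mutual best responses: (Dawn, Night, Dusk).

The unique pure-strategy Nash equilibrium is (Dawn, Night, Dusk).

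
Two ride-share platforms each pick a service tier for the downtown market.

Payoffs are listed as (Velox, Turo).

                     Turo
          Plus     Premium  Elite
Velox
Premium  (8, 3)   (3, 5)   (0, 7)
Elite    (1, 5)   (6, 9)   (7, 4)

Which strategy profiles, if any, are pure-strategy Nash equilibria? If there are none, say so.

(Elite, Premium)

Velox against Plus: payoffs 8, 1 → best response Premium.
Velox against Premium: payoffs 3, 6 → best response Elite.
Velox against Elite: payoffs 0, 7 → best response Elite.
Turo against Premium: payoffs 3, 5, 7 → best response Elite.
Turo against Elite: payoffs 5, 9, 4 → best response Premium.
Mutual best responses: (Elite, Premium).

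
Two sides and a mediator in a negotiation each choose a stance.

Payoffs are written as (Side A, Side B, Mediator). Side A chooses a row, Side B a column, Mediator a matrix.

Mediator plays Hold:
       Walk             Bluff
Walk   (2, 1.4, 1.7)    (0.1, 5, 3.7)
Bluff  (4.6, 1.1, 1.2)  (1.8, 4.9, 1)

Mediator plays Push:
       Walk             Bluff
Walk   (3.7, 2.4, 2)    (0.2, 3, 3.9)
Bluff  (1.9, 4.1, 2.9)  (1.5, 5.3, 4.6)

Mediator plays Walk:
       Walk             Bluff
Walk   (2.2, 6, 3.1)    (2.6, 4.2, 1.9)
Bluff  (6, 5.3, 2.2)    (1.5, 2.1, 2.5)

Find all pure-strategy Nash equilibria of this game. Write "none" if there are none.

Side A against (Walk, Hold): payoffs 2, 4.6 → best response Bluff.
Side A against (Walk, Push): payoffs 3.7, 1.9 → best response Walk.
Side A against (Walk, Walk): payoffs 2.2, 6 → best response Bluff.
Side A against (Bluff, Hold): payoffs 0.1, 1.8 → best response Bluff.
Side A against (Bluff, Push): payoffs 0.2, 1.5 → best response Bluff.
Side A against (Bluff, Walk): payoffs 2.6, 1.5 → best response Walk.
Side B against (Walk, Hold): payoffs 1.4, 5 → best response Bluff.
Side B against (Walk, Push): payoffs 2.4, 3 → best response Bluff.
Side B against (Walk, Walk): payoffs 6, 4.2 → best response Walk.
Side B against (Bluff, Hold): payoffs 1.1, 4.9 → best response Bluff.
Side B against (Bluff, Push): payoffs 4.1, 5.3 → best response Bluff.
Side B against (Bluff, Walk): payoffs 5.3, 2.1 → best response Walk.
Mediator against (Walk, Walk): payoffs 1.7, 2, 3.1 → best response Walk.
Mediator against (Walk, Bluff): payoffs 3.7, 3.9, 1.9 → best response Push.
Mediator against (Bluff, Walk): payoffs 1.2, 2.9, 2.2 → best response Push.
Mediator against (Bluff, Bluff): payoffs 1, 4.6, 2.5 → best response Push.
Mutual best responses: (Bluff, Bluff, Push).

(Bluff, Bluff, Push)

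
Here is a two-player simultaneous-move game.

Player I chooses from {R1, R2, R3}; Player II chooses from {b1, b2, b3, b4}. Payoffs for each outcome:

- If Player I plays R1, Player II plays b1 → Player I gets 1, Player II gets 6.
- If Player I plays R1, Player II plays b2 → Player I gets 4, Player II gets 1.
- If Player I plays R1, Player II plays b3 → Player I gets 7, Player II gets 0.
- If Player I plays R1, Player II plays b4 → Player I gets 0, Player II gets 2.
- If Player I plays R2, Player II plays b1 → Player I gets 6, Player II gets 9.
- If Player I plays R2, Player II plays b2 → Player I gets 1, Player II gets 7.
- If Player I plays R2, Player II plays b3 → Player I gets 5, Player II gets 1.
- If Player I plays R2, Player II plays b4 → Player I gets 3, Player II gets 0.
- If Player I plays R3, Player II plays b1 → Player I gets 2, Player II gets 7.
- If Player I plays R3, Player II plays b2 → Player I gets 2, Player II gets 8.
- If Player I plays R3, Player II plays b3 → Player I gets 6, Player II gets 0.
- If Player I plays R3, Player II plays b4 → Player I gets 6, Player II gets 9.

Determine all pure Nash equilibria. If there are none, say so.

Player I against b1: payoffs 1, 6, 2 → best response R2.
Player I against b2: payoffs 4, 1, 2 → best response R1.
Player I against b3: payoffs 7, 5, 6 → best response R1.
Player I against b4: payoffs 0, 3, 6 → best response R3.
Player II against R1: payoffs 6, 1, 0, 2 → best response b1.
Player II against R2: payoffs 9, 7, 1, 0 → best response b1.
Player II against R3: payoffs 7, 8, 0, 9 → best response b4.
Mutual best responses: (R2, b1); (R3, b4).

Pure-strategy Nash equilibria: (R2, b1), (R3, b4)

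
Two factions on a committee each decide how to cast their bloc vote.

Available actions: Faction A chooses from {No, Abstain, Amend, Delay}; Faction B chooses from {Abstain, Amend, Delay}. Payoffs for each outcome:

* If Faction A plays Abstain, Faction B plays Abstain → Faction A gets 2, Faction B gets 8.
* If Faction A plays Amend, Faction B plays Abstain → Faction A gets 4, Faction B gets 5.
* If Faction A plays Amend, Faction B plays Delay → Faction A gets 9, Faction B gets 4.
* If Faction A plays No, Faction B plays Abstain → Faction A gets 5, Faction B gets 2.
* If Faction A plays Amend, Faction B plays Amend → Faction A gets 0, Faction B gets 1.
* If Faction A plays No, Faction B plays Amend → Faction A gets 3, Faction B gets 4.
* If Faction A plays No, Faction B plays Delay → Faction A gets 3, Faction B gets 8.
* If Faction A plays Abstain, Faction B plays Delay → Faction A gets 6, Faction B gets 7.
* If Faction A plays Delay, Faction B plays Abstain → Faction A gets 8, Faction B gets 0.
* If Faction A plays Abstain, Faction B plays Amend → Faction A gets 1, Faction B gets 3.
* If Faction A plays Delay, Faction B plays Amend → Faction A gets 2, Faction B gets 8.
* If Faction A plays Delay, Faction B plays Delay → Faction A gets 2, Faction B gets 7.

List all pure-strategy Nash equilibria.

No pure-strategy Nash equilibrium.

(No, Abstain): Faction A can switch to Delay (5 → 8). Not NE.
(No, Amend): Faction B can switch to Delay (4 → 8). Not NE.
(No, Delay): Faction A can switch to Abstain (3 → 6). Not NE.
(Abstain, Abstain): Faction A can switch to No (2 → 5). Not NE.
(Abstain, Amend): Faction A can switch to No (1 → 3). Not NE.
(Abstain, Delay): Faction A can switch to Amend (6 → 9). Not NE.
(Amend, Abstain): Faction A can switch to No (4 → 5). Not NE.
(Amend, Amend): Faction A can switch to No (0 → 3). Not NE.
(The remaining 4 profiles each have a profitable deviation by the same check.)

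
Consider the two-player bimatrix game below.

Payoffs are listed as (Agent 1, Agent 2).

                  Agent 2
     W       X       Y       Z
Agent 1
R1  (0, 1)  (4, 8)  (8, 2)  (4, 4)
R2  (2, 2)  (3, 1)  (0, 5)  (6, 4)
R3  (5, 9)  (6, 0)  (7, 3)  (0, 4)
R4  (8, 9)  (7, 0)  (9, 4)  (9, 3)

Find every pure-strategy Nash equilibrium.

The unique pure-strategy Nash equilibrium is (R4, W).

(R1, W): Agent 1 can switch to R2 (0 → 2). Not NE.
(R1, X): Agent 1 can switch to R3 (4 → 6). Not NE.
(R1, Y): Agent 1 can switch to R4 (8 → 9). Not NE.
(R1, Z): Agent 1 can switch to R2 (4 → 6). Not NE.
(R2, W): Agent 1 can switch to R3 (2 → 5). Not NE.
(R2, X): Agent 1 can switch to R1 (3 → 4). Not NE.
(R2, Y): Agent 1 can switch to R1 (0 → 8). Not NE.
(R2, Z): Agent 1 can switch to R4 (6 → 9). Not NE.
(R3, W): Agent 1 can switch to R4 (5 → 8). Not NE.
(R3, X): Agent 1 can switch to R4 (6 → 7). Not NE.
(R4, W): Agent 1 gets 8, best alternative 5; Agent 2 gets 9, best alternative 4. No profitable deviation — NE.
(The remaining 5 profiles each have a profitable deviation by the same check.)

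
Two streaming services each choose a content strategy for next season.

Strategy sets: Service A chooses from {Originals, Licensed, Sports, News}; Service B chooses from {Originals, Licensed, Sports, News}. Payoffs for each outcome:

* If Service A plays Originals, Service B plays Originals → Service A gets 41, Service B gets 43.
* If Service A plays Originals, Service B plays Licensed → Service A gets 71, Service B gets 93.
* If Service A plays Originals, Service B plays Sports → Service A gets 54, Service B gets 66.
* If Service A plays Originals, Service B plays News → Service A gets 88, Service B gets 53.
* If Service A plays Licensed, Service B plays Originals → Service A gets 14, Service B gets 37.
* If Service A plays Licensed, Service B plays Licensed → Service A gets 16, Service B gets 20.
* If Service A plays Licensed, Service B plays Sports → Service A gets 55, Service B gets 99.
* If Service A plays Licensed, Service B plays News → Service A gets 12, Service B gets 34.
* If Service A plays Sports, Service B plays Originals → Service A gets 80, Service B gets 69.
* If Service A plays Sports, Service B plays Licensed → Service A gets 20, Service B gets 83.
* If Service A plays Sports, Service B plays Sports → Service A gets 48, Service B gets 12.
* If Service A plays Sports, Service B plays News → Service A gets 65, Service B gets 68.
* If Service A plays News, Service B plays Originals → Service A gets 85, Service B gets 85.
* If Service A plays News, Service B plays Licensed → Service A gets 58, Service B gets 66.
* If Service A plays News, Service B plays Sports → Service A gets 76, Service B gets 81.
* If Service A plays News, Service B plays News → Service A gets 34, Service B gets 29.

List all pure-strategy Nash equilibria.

(Originals, Licensed) and (News, Originals)

For each strategy profile, look for a profitable unilateral deviation.
(Originals, Originals): Service A can switch to Sports (41 → 80). Not NE.
(Originals, Licensed): Service A gets 71, best alternative 58; Service B gets 93, best alternative 66. No profitable deviation — NE.
(Originals, Sports): Service A can switch to Licensed (54 → 55). Not NE.
(Originals, News): Service B can switch to Licensed (53 → 93). Not NE.
(Licensed, Originals): Service A can switch to Originals (14 → 41). Not NE.
(Licensed, Licensed): Service A can switch to Originals (16 → 71). Not NE.
(Licensed, Sports): Service A can switch to News (55 → 76). Not NE.
(Licensed, News): Service A can switch to Originals (12 → 88). Not NE.
(Sports, Originals): Service A can switch to News (80 → 85). Not NE.
(News, Originals): Service A gets 85, best alternative 80; Service B gets 85, best alternative 81. No profitable deviation — NE.
(The remaining 6 profiles each have a profitable deviation by the same check.)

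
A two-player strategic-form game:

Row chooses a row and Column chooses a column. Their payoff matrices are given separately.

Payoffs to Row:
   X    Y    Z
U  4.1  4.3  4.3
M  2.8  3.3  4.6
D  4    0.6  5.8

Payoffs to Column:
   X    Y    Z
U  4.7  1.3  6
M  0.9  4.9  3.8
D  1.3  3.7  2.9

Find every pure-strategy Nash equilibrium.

Row against X: payoffs 4.1, 2.8, 4 → best response U.
Row against Y: payoffs 4.3, 3.3, 0.6 → best response U.
Row against Z: payoffs 4.3, 4.6, 5.8 → best response D.
Column against U: payoffs 4.7, 1.3, 6 → best response Z.
Column against M: payoffs 0.9, 4.9, 3.8 → best response Y.
Column against D: payoffs 1.3, 3.7, 2.9 → best response Y.
No profile is a mutual best response for all players.

This game has no pure Nash equilibrium.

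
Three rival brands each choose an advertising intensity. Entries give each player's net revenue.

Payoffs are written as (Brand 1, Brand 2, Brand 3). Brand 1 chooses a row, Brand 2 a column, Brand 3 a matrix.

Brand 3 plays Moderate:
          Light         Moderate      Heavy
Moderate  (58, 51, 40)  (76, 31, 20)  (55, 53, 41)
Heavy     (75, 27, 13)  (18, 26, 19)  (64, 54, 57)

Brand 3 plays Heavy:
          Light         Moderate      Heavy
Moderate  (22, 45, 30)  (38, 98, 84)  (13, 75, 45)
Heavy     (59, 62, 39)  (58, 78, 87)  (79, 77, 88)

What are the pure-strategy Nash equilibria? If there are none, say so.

Brand 1 against (Light, Moderate): payoffs 58, 75 → best response Heavy.
Brand 1 against (Light, Heavy): payoffs 22, 59 → best response Heavy.
Brand 1 against (Moderate, Moderate): payoffs 76, 18 → best response Moderate.
Brand 1 against (Moderate, Heavy): payoffs 38, 58 → best response Heavy.
Brand 1 against (Heavy, Moderate): payoffs 55, 64 → best response Heavy.
Brand 1 against (Heavy, Heavy): payoffs 13, 79 → best response Heavy.
Brand 2 against (Moderate, Moderate): payoffs 51, 31, 53 → best response Heavy.
Brand 2 against (Moderate, Heavy): payoffs 45, 98, 75 → best response Moderate.
Brand 2 against (Heavy, Moderate): payoffs 27, 26, 54 → best response Heavy.
Brand 2 against (Heavy, Heavy): payoffs 62, 78, 77 → best response Moderate.
Brand 3 against (Moderate, Light): payoffs 40, 30 → best response Moderate.
Brand 3 against (Moderate, Moderate): payoffs 20, 84 → best response Heavy.
Brand 3 against (Moderate, Heavy): payoffs 41, 45 → best response Heavy.
Brand 3 against (Heavy, Light): payoffs 13, 39 → best response Heavy.
Brand 3 against (Heavy, Moderate): payoffs 19, 87 → best response Heavy.
Brand 3 against (Heavy, Heavy): payoffs 57, 88 → best response Heavy.
Mutual best responses: (Heavy, Moderate, Heavy).

(Heavy, Moderate, Heavy)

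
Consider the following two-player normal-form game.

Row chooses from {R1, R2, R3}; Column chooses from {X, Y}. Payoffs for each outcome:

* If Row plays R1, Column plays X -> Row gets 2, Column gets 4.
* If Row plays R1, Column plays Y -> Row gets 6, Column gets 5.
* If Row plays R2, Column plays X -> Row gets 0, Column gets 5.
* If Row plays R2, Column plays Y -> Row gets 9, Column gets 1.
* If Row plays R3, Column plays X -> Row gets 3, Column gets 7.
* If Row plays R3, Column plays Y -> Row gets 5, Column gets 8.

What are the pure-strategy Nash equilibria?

This game has no pure Nash equilibrium.

For each player, find the best response to each opponent profile; mutual best responses are the pure NE.
Row against X: payoffs 2, 0, 3 → best response R3.
Row against Y: payoffs 6, 9, 5 → best response R2.
Column against R1: payoffs 4, 5 → best response Y.
Column against R2: payoffs 5, 1 → best response X.
Column against R3: payoffs 7, 8 → best response Y.
No profile is a mutual best response for all players.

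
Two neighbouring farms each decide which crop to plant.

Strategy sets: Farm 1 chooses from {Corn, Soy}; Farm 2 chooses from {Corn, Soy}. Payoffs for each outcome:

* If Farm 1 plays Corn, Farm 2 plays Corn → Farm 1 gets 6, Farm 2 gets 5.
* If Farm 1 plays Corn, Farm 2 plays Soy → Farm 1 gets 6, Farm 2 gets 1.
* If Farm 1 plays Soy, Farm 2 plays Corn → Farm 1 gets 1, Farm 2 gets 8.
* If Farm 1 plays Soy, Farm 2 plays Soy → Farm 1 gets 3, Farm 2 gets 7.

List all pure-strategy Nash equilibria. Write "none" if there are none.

Mark each player's best response to every combination of opponents' strategies; a profile where every player is best-responding is a pure Nash equilibrium.
Farm 1 against Corn: payoffs 6, 1 → best response Corn.
Farm 1 against Soy: payoffs 6, 3 → best response Corn.
Farm 2 against Corn: payoffs 5, 1 → best response Corn.
Farm 2 against Soy: payoffs 8, 7 → best response Corn.
Mutual best responses: (Corn, Corn).

The unique pure-strategy Nash equilibrium is (Corn, Corn).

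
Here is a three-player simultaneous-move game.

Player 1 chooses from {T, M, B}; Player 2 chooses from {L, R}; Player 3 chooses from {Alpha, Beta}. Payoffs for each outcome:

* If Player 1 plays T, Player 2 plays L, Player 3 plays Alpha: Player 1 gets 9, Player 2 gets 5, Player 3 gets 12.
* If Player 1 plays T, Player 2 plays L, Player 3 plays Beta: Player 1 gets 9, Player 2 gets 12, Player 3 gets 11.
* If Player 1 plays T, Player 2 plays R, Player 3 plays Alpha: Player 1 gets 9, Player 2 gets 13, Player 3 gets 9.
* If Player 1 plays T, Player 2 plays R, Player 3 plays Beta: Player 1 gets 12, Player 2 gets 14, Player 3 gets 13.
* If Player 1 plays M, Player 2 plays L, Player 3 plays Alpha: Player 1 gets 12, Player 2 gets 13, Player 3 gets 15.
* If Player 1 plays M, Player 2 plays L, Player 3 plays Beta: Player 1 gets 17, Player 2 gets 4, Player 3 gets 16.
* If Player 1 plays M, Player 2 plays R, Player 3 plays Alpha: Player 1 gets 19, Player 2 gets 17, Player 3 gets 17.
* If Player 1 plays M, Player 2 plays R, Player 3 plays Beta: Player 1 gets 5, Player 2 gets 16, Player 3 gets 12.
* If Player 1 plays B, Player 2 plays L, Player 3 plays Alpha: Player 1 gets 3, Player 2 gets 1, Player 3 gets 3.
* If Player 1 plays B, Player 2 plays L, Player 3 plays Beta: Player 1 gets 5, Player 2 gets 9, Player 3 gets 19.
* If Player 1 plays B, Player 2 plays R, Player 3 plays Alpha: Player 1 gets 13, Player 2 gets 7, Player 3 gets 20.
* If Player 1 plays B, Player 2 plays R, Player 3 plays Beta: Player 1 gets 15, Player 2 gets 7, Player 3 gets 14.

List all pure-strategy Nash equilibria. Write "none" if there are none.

The unique pure-strategy Nash equilibrium is (M, R, Alpha).

Check each profile: it is a Nash equilibrium iff no player can strictly gain by switching unilaterally.
(T, L, Alpha): Player 1 can switch to M (9 → 12). Not NE.
(T, L, Beta): Player 1 can switch to M (9 → 17). Not NE.
(T, R, Alpha): Player 1 can switch to M (9 → 19). Not NE.
(T, R, Beta): Player 1 can switch to B (12 → 15). Not NE.
(M, L, Alpha): Player 2 can switch to R (13 → 17). Not NE.
(M, L, Beta): Player 2 can switch to R (4 → 16). Not NE.
(M, R, Alpha): Player 1 gets 19, best alternative 13; Player 2 gets 17, best alternative 13; Player 3 gets 17, best alternative 12. No profitable deviation — NE.
(M, R, Beta): Player 1 can switch to T (5 → 12). Not NE.
(B, L, Alpha): Player 1 can switch to T (3 → 9). Not NE.
(The remaining 3 profiles each have a profitable deviation by the same check.)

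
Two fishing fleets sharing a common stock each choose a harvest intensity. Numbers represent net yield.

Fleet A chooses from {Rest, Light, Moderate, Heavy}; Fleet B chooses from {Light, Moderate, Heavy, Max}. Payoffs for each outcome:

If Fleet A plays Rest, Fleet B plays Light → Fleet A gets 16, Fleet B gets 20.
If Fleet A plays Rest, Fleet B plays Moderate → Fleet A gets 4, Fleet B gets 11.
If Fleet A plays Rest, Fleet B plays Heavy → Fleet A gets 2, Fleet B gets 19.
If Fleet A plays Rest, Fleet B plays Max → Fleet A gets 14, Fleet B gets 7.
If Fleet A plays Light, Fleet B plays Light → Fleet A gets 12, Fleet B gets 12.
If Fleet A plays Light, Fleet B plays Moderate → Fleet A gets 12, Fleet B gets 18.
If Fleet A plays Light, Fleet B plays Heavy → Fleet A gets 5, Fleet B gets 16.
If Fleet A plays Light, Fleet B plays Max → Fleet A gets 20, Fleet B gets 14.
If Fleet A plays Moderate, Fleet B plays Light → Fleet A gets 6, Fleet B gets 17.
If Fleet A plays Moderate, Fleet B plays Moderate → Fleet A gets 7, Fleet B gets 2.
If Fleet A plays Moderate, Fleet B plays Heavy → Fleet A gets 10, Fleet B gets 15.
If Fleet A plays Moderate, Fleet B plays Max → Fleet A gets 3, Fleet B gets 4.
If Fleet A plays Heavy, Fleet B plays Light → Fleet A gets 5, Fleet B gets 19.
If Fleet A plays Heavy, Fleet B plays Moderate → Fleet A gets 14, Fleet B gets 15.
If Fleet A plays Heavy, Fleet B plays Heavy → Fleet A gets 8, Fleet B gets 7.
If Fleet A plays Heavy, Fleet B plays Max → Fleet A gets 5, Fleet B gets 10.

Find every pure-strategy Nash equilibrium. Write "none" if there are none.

Fleet A against Light: payoffs 16, 12, 6, 5 → best response Rest.
Fleet A against Moderate: payoffs 4, 12, 7, 14 → best response Heavy.
Fleet A against Heavy: payoffs 2, 5, 10, 8 → best response Moderate.
Fleet A against Max: payoffs 14, 20, 3, 5 → best response Light.
Fleet B against Rest: payoffs 20, 11, 19, 7 → best response Light.
Fleet B against Light: payoffs 12, 18, 16, 14 → best response Moderate.
Fleet B against Moderate: payoffs 17, 2, 15, 4 → best response Light.
Fleet B against Heavy: payoffs 19, 15, 7, 10 → best response Light.
Mutual best responses: (Rest, Light).

The unique pure-strategy Nash equilibrium is (Rest, Light).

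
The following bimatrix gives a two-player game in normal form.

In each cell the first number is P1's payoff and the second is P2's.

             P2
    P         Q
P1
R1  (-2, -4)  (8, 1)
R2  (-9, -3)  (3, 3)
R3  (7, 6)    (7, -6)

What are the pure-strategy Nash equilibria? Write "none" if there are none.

Pure-strategy Nash equilibria: (R1, Q); (R3, P)

P1 against P: payoffs -2, -9, 7 → best response R3.
P1 against Q: payoffs 8, 3, 7 → best response R1.
P2 against R1: payoffs -4, 1 → best response Q.
P2 against R2: payoffs -3, 3 → best response Q.
P2 against R3: payoffs 6, -6 → best response P.
Mutual best responses: (R1, Q); (R3, P).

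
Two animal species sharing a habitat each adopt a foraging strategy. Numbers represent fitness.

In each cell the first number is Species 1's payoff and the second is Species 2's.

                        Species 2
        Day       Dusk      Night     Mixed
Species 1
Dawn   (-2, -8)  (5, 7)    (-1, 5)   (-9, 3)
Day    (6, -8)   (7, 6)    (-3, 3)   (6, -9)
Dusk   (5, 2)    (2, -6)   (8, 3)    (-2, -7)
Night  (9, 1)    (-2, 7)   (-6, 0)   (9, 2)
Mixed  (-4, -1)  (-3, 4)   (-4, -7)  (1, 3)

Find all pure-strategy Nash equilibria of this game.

The pure Nash equilibria are (Day, Dusk), (Dusk, Night).

(Dawn, Day): Species 1 can switch to Day (-2 → 6). Not NE.
(Dawn, Dusk): Species 1 can switch to Day (5 → 7). Not NE.
(Dawn, Night): Species 1 can switch to Dusk (-1 → 8). Not NE.
(Dawn, Mixed): Species 1 can switch to Day (-9 → 6). Not NE.
(Day, Day): Species 1 can switch to Night (6 → 9). Not NE.
(Day, Dusk): Species 1 gets 7, best alternative 5; Species 2 gets 6, best alternative 3. No profitable deviation — NE.
(Day, Night): Species 1 can switch to Dawn (-3 → -1). Not NE.
(Dusk, Night): Species 1 gets 8, best alternative -1; Species 2 gets 3, best alternative 2. No profitable deviation — NE.
(The remaining 12 profiles each have a profitable deviation by the same check.)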